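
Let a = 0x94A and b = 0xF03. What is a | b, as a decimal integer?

3915

0x94A = 100101001010
0xF03 = 111100000011
 OR → 111101001011 = 3915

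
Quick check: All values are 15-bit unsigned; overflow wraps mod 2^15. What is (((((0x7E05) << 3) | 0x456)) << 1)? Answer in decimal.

26876

0x7E05 = 111111000000101
→ << 3 (mod 2^15) → 111000000101000 = 28712
0x456 = 000010001010110
→ | → 111010001111110 = 29822
→ << 1 (mod 2^15) → 110100011111100 = 26876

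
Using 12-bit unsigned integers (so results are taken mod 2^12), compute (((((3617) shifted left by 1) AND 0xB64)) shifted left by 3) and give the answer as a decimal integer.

3617 = 111000100001
→ shifted left by 1 (mod 2^12) → 110001000010 = 3138
0xB64 = 101101100100
→ AND → 100001000000 = 2112
→ shifted left by 3 (mod 2^12) → 001000000000 = 512

512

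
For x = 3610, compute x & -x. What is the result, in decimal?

x = 111000011010 = 3610
-x (two's complement) = …000111100110
AND   = 000000000010 = 2
(x & -x isolates the lowest set bit of x.)

2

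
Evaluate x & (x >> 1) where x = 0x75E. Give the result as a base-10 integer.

782

x = 11101011110 = 1886
x>>1 = 01110101111
AND  = 01100001110 = 782
(x & (x >> 1) has a 1 wherever x has two consecutive 1 bits.)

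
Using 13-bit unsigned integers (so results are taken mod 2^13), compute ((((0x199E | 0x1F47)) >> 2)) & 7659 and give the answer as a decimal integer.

1507

0x199E = 1100110011110
0x1F47 = 1111101000111
→ | → 1111111011111 = 8159
→ >> 2 → 0011111110111 = 2039
7659 = 1110111101011
→ & → 0010111100011 = 1507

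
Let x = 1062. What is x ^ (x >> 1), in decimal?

x = 10000100110 = 1062
x>>1 = 01000010011
XOR  = 11000110101 = 1589
(x ^ (x >> 1) gives the standard binary-reflected Gray code of x.)

1589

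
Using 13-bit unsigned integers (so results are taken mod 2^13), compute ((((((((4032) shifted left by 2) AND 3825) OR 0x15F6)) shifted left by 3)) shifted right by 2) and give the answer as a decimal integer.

4032 = 0111111000000
→ shifted left by 2 (mod 2^13) → 1111100000000 = 7936
3825 = 0111011110001
→ AND → 0111000000000 = 3584
0x15F6 = 1010111110110
→ OR → 1111111110110 = 8182
→ shifted left by 3 (mod 2^13) → 1111110110000 = 8112
→ shifted right by 2 → 0011111101100 = 2028

2028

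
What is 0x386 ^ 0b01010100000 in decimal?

0x386 = 1110000110
b = 1010100000
XOR → 0100100110 = 294

294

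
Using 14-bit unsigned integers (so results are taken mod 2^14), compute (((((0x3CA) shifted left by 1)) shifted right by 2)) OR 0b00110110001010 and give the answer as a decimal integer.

3567

0x3CA = 00001111001010
→ shifted left by 1 (mod 2^14) → 00011110010100 = 1940
→ shifted right by 2 → 00000111100101 = 485
0b00110110001010 = 00110110001010
→ OR → 00110111101111 = 3567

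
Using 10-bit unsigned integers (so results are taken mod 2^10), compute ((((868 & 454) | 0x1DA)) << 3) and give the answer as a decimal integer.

868 = 1101100100
454 = 0111000110
→ & → 0101000100 = 324
0x1DA = 0111011010
→ | → 0111011110 = 478
→ << 3 (mod 2^10) → 1011110000 = 752

752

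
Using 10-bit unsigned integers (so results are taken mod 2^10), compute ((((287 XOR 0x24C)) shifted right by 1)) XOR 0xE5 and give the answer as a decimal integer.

287 = 0100011111
0x24C = 1001001100
→ XOR → 1101010011 = 851
→ shifted right by 1 → 0110101001 = 425
0xE5 = 0011100101
→ XOR → 0101001100 = 332

332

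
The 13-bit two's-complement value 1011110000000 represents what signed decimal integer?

pattern = 1011110000000 (MSB is 1 ⇒ negative)
Invert: 0100001111111, add 1 → 0100010000000 = 2176, so the value is -2176.
(Equivalently: 6016 - 2^13 = 6016 - 8192 = -2176.)

-2176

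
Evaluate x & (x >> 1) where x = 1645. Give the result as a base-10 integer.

x = 11001101101 = 1645
x>>1 = 01100110110
AND  = 01000100100 = 548
(x & (x >> 1) has a 1 wherever x has two consecutive 1 bits.)

548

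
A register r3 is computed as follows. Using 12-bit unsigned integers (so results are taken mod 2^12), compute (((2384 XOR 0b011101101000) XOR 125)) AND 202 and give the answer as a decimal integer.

2384 = 100101010000
0b011101101000 = 011101101000
→ XOR → 111000111000 = 3640
125 = 000001111101
→ XOR → 111001000101 = 3653
202 = 000011001010
→ AND → 000001000000 = 64

64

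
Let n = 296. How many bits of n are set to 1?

296 = 100101000
Count the 1s: 1 + 1 + 1 = 3

3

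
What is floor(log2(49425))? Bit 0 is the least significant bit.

49425 = 1100000100010001
The topmost 1 is at position 15 (since 2^15 = 32768 ≤ 49425 < 65536).

15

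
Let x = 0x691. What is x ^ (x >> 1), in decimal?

x = 11010010001 = 1681
x>>1 = 01101001000
XOR  = 10111011001 = 1497
(x ^ (x >> 1) gives the standard binary-reflected Gray code of x.)

1497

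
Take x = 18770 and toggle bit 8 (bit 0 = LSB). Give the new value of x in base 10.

18514

x = 0100100101010010
bit 8 is currently 1; toggle it via x ^ (1 << 8) = x ^ 256
→ 0100100001010010 = 18514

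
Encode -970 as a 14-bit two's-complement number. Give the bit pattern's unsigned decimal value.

15414

970 in 14 bits: 00001111001010
Invert: 11110000110101
Add 1:  11110000110110 = 15414
(Check: 2^14 - 970 = 16384 - 970 = 15414.)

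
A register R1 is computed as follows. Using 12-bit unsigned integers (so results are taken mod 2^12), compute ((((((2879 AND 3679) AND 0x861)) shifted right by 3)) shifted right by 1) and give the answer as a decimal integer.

128

2879 = 101100111111
3679 = 111001011111
→ AND → 101000011111 = 2591
0x861 = 100001100001
→ AND → 100000000001 = 2049
→ shifted right by 3 → 000100000000 = 256
→ shifted right by 1 → 000010000000 = 128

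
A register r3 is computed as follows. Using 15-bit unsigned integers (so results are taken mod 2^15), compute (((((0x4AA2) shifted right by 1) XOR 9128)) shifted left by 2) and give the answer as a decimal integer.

0x4AA2 = 100101010100010
→ shifted right by 1 → 010010101010001 = 9553
9128 = 010001110101000
→ XOR → 000011011111001 = 1785
→ shifted left by 2 (mod 2^15) → 001101111100100 = 7140

7140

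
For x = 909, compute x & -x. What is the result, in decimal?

x = 1110001101 = 909
-x (two's complement) = …0001110011
AND   = 0000000001 = 1
(x & -x isolates the lowest set bit of x.)

1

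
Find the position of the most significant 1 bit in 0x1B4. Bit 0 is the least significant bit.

8

0x1B4 = 110110100
The topmost 1 is at position 8 (since 2^8 = 256 ≤ 436 < 512).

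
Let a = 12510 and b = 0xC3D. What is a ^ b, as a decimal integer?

15587

12510 = 11000011011110
0xC3D = 00110000111101
XOR → 11110011100011 = 15587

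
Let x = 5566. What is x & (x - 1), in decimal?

5564

x = 1010110111110 = 5566
x - 1 = 1010110111101
AND   = 1010110111100 = 5564
(x & (x - 1) clears the lowest set bit of x.)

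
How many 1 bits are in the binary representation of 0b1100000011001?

n = 1100000011001
Count the 1s: 1 + 1 + 1 + 1 + 1 = 5

5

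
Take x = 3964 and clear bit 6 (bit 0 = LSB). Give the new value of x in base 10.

x = 111101111100
bit 6 is currently 1; clear it via x & ~(1 << 6) = x & ~64
→ 111100111100 = 3900

3900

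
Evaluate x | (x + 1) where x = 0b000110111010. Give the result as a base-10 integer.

443

x = 110111010 = 442
x + 1 = 110111011
OR    = 110111011 = 443
(x | (x + 1) sets the lowest cleared bit.)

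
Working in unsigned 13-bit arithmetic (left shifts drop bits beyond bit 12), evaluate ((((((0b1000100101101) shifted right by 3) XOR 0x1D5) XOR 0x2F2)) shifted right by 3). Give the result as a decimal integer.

32

0b1000100101101 = 1000100101101
→ shifted right by 3 → 0001000100101 = 549
0x1D5 = 0000111010101
→ XOR → 0001111110000 = 1008
0x2F2 = 0001011110010
→ XOR → 0000100000010 = 258
→ shifted right by 3 → 0000000100000 = 32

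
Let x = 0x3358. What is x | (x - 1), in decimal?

13151

x = 11001101011000 = 13144
x - 1 = 11001101010111
OR    = 11001101011111 = 13151
(x | (x - 1) sets all bits below the lowest set bit.)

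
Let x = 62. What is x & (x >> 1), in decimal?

x = 111110 = 62
x>>1 = 011111
AND  = 011110 = 30
(x & (x >> 1) has a 1 wherever x has two consecutive 1 bits.)

30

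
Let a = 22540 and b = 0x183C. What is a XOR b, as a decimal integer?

16432

22540 = 101100000001100
0x183C = 001100000111100
XOR → 100000000110000 = 16432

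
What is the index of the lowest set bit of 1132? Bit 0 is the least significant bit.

1132 = 10001101100
Trailing zeros: 2, so the lowest set bit is bit 2 (value 4).

2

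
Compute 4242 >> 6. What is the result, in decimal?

4242 = 1000010010010
shift right by 6 → 0000001000010 = 66
(equivalently, floor(4242 / 64))

66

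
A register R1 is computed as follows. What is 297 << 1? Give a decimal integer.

297 = 0100101001
shift left by 1 → 1001010010 = 594
(equivalently, 297 × 2^1 = 297 × 2)

594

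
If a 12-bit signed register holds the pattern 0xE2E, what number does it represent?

pattern = 111000101110 (MSB is 1 ⇒ negative)
Invert: 000111010001, add 1 → 000111010010 = 466, so the value is -466.
(Equivalently: 3630 - 2^12 = 3630 - 4096 = -466.)

-466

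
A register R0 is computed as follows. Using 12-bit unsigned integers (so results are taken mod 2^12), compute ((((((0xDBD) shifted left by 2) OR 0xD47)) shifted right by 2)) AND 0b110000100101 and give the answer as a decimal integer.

37

0xDBD = 110110111101
→ shifted left by 2 (mod 2^12) → 011011110100 = 1780
0xD47 = 110101000111
→ OR → 111111110111 = 4087
→ shifted right by 2 → 001111111101 = 1021
0b110000100101 = 110000100101
→ AND → 000000100101 = 37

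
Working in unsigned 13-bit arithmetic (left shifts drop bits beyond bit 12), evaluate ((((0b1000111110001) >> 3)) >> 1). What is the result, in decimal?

0b1000111110001 = 1000111110001
→ >> 3 → 0001000111110 = 574
→ >> 1 → 0000100011111 = 287

287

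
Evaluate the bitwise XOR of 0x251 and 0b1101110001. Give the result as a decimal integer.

0x251 = 1001010001
b = 1101110001
XOR → 0100100000 = 288

288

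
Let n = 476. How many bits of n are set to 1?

476 = 111011100
Count the 1s: 1 + 1 + 1 + 1 + 1 + 1 = 6

6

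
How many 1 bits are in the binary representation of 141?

4

141 = 10001101
Count the 1s: 1 + 1 + 1 + 1 = 4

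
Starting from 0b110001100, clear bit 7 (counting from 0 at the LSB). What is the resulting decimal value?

268

x = 110001100
bit 7 is currently 1; clear it via x & ~(1 << 7) = x & ~128
→ 100001100 = 268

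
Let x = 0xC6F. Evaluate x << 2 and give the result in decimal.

0xC6F = 00110001101111
shift left by 2 → 11000110111100 = 12732
(equivalently, 3183 × 2^2 = 3183 × 4)

12732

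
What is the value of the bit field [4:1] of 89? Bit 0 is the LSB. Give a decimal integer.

12

v = 01011001
Shift right by 1: 0101100
Mask low 4 bits: 1100 = 12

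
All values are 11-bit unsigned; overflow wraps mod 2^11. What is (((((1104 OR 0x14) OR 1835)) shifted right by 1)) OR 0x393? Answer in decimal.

1104 = 10001010000
0x14 = 00000010100
→ OR → 10001010100 = 1108
1835 = 11100101011
→ OR → 11101111111 = 1919
→ shifted right by 1 → 01110111111 = 959
0x393 = 01110010011
→ OR → 01110111111 = 959

959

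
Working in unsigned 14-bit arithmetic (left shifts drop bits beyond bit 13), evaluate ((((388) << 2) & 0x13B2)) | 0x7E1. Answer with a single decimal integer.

2033

388 = 00000110000100
→ << 2 (mod 2^14) → 00011000010000 = 1552
0x13B2 = 01001110110010
→ & → 00001000010000 = 528
0x7E1 = 00011111100001
→ | → 00011111110001 = 2033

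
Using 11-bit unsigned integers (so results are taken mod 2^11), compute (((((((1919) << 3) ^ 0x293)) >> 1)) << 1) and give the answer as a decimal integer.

362

1919 = 11101111111
→ << 3 (mod 2^11) → 01111111000 = 1016
0x293 = 01010010011
→ ^ → 00101101011 = 363
→ >> 1 → 00010110101 = 181
→ << 1 (mod 2^11) → 00101101010 = 362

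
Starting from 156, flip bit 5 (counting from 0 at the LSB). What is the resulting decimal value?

x = 0000000010011100
bit 5 is currently 0; toggle it via x ^ (1 << 5) = x ^ 32
→ 0000000010111100 = 188

188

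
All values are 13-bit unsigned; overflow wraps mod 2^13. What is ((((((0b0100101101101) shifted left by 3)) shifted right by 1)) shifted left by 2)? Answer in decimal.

5840

0b0100101101101 = 0100101101101
→ shifted left by 3 (mod 2^13) → 0101101101000 = 2920
→ shifted right by 1 → 0010110110100 = 1460
→ shifted left by 2 (mod 2^13) → 1011011010000 = 5840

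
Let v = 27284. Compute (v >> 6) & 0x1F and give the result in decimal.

v = 0110101010010100
Shift right by 6: 0110101010
Mask low 5 bits: 01010 = 10

10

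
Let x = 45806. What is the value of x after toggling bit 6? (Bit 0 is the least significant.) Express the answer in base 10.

x = 1011001011101110
bit 6 is currently 1; toggle it via x ^ (1 << 6) = x ^ 64
→ 1011001010101110 = 45742

45742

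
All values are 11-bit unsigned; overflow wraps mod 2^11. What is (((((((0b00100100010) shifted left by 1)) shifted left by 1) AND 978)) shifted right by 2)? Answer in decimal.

0b00100100010 = 00100100010
→ shifted left by 1 (mod 2^11) → 01001000100 = 580
→ shifted left by 1 (mod 2^11) → 10010001000 = 1160
978 = 01111010010
→ AND → 00010000000 = 128
→ shifted right by 2 → 00000100000 = 32

32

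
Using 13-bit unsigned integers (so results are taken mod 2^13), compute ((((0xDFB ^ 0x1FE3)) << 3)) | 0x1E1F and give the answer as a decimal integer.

0xDFB = 0110111111011
0x1FE3 = 1111111100011
→ ^ → 1001000011000 = 4632
→ << 3 (mod 2^13) → 1000011000000 = 4288
0x1E1F = 1111000011111
→ | → 1111011011111 = 7903

7903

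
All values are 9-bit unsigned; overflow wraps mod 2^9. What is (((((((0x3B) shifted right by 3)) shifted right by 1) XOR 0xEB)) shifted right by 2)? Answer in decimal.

0x3B = 000111011
→ shifted right by 3 → 000000111 = 7
→ shifted right by 1 → 000000011 = 3
0xEB = 011101011
→ XOR → 011101000 = 232
→ shifted right by 2 → 000111010 = 58

58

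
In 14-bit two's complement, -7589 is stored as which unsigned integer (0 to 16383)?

7589 in 14 bits: 01110110100101
Invert: 10001001011010
Add 1:  10001001011011 = 8795
(Check: 2^14 - 7589 = 16384 - 7589 = 8795.)

8795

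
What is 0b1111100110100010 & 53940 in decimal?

53408

a = 1111100110100010
53940 = 1101001010110100
AND → 1101000010100000 = 53408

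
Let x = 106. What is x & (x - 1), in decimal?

x = 1101010 = 106
x - 1 = 1101001
AND   = 1101000 = 104
(x & (x - 1) clears the lowest set bit of x.)

104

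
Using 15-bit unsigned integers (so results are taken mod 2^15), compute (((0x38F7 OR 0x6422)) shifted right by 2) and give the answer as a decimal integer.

7997

0x38F7 = 011100011110111
0x6422 = 110010000100010
→ OR → 111110011110111 = 31991
→ shifted right by 2 → 001111100111101 = 7997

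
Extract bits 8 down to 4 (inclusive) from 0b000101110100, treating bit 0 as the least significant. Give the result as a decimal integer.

v = 000101110100
Shift right by 4: 00010111
Mask low 5 bits: 10111 = 23

23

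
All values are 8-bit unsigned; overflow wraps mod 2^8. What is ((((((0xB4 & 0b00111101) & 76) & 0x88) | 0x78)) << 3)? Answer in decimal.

192

0xB4 = 10110100
0b00111101 = 00111101
→ & → 00110100 = 52
76 = 01001100
→ & → 00000100 = 4
0x88 = 10001000
→ & → 00000000 = 0
0x78 = 01111000
→ | → 01111000 = 120
→ << 3 (mod 2^8) → 11000000 = 192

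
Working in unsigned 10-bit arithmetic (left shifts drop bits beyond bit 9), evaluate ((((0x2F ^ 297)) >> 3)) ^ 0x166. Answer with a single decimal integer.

0x2F = 0000101111
297 = 0100101001
→ ^ → 0100000110 = 262
→ >> 3 → 0000100000 = 32
0x166 = 0101100110
→ ^ → 0101000110 = 326

326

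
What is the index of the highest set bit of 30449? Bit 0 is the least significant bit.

30449 = 111011011110001
The topmost 1 is at position 14 (since 2^14 = 16384 ≤ 30449 < 32768).

14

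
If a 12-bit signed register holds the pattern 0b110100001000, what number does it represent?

pattern = 110100001000 (MSB is 1 ⇒ negative)
Invert: 001011110111, add 1 → 001011111000 = 760, so the value is -760.
(Equivalently: 3336 - 2^12 = 3336 - 4096 = -760.)

-760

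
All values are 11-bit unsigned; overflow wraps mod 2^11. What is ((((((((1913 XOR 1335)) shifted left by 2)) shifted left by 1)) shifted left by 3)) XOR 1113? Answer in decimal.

1913 = 11101111001
1335 = 10100110111
→ XOR → 01001001110 = 590
→ shifted left by 2 (mod 2^11) → 00100111000 = 312
→ shifted left by 1 (mod 2^11) → 01001110000 = 624
→ shifted left by 3 (mod 2^11) → 01110000000 = 896
1113 = 10001011001
→ XOR → 11111011001 = 2009

2009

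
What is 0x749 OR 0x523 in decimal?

0x749 = 11101001001
0x523 = 10100100011
 OR → 11101101011 = 1899

1899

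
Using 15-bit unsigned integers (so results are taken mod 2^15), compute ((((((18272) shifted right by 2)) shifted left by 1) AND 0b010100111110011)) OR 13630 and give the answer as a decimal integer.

18272 = 100011101100000
→ shifted right by 2 → 001000111011000 = 4568
→ shifted left by 1 (mod 2^15) → 010001110110000 = 9136
0b010100111110011 = 010100111110011
→ AND → 010000110110000 = 8624
13630 = 011010100111110
→ OR → 011010110111110 = 13758

13758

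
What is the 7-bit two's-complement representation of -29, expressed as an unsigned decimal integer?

29 in 7 bits: 0011101
Invert: 1100010
Add 1:  1100011 = 99
(Check: 2^7 - 29 = 128 - 29 = 99.)

99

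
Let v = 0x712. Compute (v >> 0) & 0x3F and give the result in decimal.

18

v = 11100010010
Shift right by 0: 11100010010
Mask low 6 bits: 010010 = 18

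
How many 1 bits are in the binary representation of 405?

405 = 110010101
Count the 1s: 1 + 1 + 1 + 1 + 1 = 5

5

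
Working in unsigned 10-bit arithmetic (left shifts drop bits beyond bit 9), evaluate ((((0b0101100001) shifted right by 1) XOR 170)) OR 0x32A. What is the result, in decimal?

826

0b0101100001 = 0101100001
→ shifted right by 1 → 0010110000 = 176
170 = 0010101010
→ XOR → 0000011010 = 26
0x32A = 1100101010
→ OR → 1100111010 = 826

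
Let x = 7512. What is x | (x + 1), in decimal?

x = 1110101011000 = 7512
x + 1 = 1110101011001
OR    = 1110101011001 = 7513
(x | (x + 1) sets the lowest cleared bit.)

7513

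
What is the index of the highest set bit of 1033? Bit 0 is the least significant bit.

1033 = 10000001001
The topmost 1 is at position 10 (since 2^10 = 1024 ≤ 1033 < 2048).

10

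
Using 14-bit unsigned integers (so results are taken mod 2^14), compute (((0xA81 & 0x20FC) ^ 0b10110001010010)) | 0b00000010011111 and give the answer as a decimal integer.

0xA81 = 00101010000001
0x20FC = 10000011111100
→ & → 00000010000000 = 128
0b10110001010010 = 10110001010010
→ ^ → 10110011010010 = 11474
0b00000010011111 = 00000010011111
→ | → 10110011011111 = 11487

11487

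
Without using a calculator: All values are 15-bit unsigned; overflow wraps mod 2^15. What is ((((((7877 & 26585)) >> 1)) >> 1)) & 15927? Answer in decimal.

48

7877 = 001111011000101
26585 = 110011111011001
→ & → 000011011000001 = 1729
→ >> 1 → 000001101100000 = 864
→ >> 1 → 000000110110000 = 432
15927 = 011111000110111
→ & → 000000000110000 = 48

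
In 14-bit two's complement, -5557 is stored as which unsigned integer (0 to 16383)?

10827

5557 in 14 bits: 01010110110101
Invert: 10101001001010
Add 1:  10101001001011 = 10827
(Check: 2^14 - 5557 = 16384 - 5557 = 10827.)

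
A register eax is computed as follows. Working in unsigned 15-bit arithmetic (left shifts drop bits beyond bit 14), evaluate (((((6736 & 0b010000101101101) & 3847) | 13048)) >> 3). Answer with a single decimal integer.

1631

6736 = 001101001010000
0b010000101101101 = 010000101101101
→ & → 000000001000000 = 64
3847 = 000111100000111
→ & → 000000000000000 = 0
13048 = 011001011111000
→ | → 011001011111000 = 13048
→ >> 3 → 000011001011111 = 1631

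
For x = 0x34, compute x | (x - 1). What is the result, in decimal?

55

x = 110100 = 52
x - 1 = 110011
OR    = 110111 = 55
(x | (x - 1) sets all bits below the lowest set bit.)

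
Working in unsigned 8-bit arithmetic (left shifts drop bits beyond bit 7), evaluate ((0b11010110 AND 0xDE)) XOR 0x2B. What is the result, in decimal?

0b11010110 = 11010110
0xDE = 11011110
→ AND → 11010110 = 214
0x2B = 00101011
→ XOR → 11111101 = 253

253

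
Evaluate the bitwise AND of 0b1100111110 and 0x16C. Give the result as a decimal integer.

300

a = 1100111110
0x16C = 0101101100
AND → 0100101100 = 300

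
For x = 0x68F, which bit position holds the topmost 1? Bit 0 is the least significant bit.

10

0x68F = 11010001111
The topmost 1 is at position 10 (since 2^10 = 1024 ≤ 1679 < 2048).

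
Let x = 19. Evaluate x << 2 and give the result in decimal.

76

19 = 0010011
shift left by 2 → 1001100 = 76
(equivalently, 19 × 2^2 = 19 × 4)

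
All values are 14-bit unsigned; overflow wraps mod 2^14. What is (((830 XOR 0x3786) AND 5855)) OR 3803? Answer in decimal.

7899

830 = 00001100111110
0x3786 = 11011110000110
→ XOR → 11010010111000 = 13496
5855 = 01011011011111
→ AND → 01010010011000 = 5272
3803 = 00111011011011
→ OR → 01111011011011 = 7899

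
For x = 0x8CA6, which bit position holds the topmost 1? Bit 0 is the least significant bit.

0x8CA6 = 1000110010100110
The topmost 1 is at position 15 (since 2^15 = 32768 ≤ 36006 < 65536).

15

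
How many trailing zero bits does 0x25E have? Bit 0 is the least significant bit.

0x25E = 1001011110
Trailing zeros: 1, so the lowest set bit is bit 1 (value 2).

1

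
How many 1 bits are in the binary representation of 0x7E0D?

9

0x7E0D = 111111000001101
Count the 1s: 1 + 1 + 1 + 1 + 1 + 1 + 1 + 1 + 1 = 9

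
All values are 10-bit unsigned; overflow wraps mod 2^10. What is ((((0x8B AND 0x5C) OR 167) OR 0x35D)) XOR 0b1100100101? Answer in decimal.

218

0x8B = 0010001011
0x5C = 0001011100
→ AND → 0000001000 = 8
167 = 0010100111
→ OR → 0010101111 = 175
0x35D = 1101011101
→ OR → 1111111111 = 1023
0b1100100101 = 1100100101
→ XOR → 0011011010 = 218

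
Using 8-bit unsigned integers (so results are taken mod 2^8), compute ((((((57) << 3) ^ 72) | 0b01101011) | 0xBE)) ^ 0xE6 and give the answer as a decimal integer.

57 = 00111001
→ << 3 (mod 2^8) → 11001000 = 200
72 = 01001000
→ ^ → 10000000 = 128
0b01101011 = 01101011
→ | → 11101011 = 235
0xBE = 10111110
→ | → 11111111 = 255
0xE6 = 11100110
→ ^ → 00011001 = 25

25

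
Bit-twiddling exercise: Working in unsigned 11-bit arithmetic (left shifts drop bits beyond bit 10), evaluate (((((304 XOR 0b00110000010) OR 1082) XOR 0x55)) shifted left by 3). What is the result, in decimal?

1912

304 = 00100110000
0b00110000010 = 00110000010
→ XOR → 00010110010 = 178
1082 = 10000111010
→ OR → 10010111010 = 1210
0x55 = 00001010101
→ XOR → 10011101111 = 1263
→ shifted left by 3 (mod 2^11) → 11101111000 = 1912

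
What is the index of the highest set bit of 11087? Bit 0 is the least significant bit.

13

11087 = 10101101001111
The topmost 1 is at position 13 (since 2^13 = 8192 ≤ 11087 < 16384).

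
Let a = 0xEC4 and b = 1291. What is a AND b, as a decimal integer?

1024

0xEC4 = 111011000100
1291 = 010100001011
AND → 010000000000 = 1024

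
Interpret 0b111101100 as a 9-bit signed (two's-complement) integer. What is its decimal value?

-20

pattern = 111101100 (MSB is 1 ⇒ negative)
Invert: 000010011, add 1 → 000010100 = 20, so the value is -20.
(Equivalently: 492 - 2^9 = 492 - 512 = -20.)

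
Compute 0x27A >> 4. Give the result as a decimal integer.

39

0x27A = 1001111010
shift right by 4 → 0000100111 = 39
(equivalently, floor(634 / 16))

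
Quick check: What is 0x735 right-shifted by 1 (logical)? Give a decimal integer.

922

0x735 = 11100110101
shift right by 1 → 01110011010 = 922
(equivalently, floor(1845 / 2))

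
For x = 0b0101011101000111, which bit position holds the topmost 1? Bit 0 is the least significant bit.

0b0101011101000111 = 101011101000111
The topmost 1 is at position 14 (since 2^14 = 16384 ≤ 22343 < 32768).

14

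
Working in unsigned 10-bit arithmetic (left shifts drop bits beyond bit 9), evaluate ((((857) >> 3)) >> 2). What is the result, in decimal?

857 = 1101011001
→ >> 3 → 0001101011 = 107
→ >> 2 → 0000011010 = 26

26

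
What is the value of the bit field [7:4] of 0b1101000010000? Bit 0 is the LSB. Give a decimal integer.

v = 1101000010000
Shift right by 4: 110100001
Mask low 4 bits: 0001 = 1

1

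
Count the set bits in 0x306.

4

0x306 = 1100000110
Count the 1s: 1 + 1 + 1 + 1 = 4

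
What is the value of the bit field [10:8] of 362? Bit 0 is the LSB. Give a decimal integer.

v = 00101101010
Shift right by 8: 001
Mask low 3 bits: 001 = 1

1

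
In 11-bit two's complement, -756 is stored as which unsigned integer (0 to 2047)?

756 in 11 bits: 01011110100
Invert: 10100001011
Add 1:  10100001100 = 1292
(Check: 2^11 - 756 = 2048 - 756 = 1292.)

1292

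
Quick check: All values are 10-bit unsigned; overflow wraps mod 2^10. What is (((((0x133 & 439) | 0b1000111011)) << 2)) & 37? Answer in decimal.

36

0x133 = 0100110011
439 = 0110110111
→ & → 0100110011 = 307
0b1000111011 = 1000111011
→ | → 1100111011 = 827
→ << 2 (mod 2^10) → 0011101100 = 236
37 = 0000100101
→ & → 0000100100 = 36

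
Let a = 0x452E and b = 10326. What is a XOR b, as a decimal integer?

0x452E = 100010100101110
10326 = 010100001010110
XOR → 110110101111000 = 28024

28024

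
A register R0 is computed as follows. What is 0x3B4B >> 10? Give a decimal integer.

14

0x3B4B = 11101101001011
shift right by 10 → 00000000001110 = 14
(equivalently, floor(15179 / 1024))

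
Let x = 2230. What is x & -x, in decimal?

x = 100010110110 = 2230
-x (two's complement) = …011101001010
AND   = 000000000010 = 2
(x & -x isolates the lowest set bit of x.)

2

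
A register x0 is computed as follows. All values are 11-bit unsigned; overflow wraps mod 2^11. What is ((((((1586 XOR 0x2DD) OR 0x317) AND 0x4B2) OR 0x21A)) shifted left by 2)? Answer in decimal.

1586 = 11000110010
0x2DD = 01011011101
→ XOR → 10011101111 = 1263
0x317 = 01100010111
→ OR → 11111111111 = 2047
0x4B2 = 10010110010
→ AND → 10010110010 = 1202
0x21A = 01000011010
→ OR → 11010111010 = 1722
→ shifted left by 2 (mod 2^11) → 01011101000 = 744

744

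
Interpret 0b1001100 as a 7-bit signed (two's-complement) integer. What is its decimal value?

-52

pattern = 1001100 (MSB is 1 ⇒ negative)
Invert: 0110011, add 1 → 0110100 = 52, so the value is -52.
(Equivalently: 76 - 2^7 = 76 - 128 = -52.)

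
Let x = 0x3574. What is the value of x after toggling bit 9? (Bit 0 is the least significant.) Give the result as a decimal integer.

x = 011010101110100
bit 9 is currently 0; toggle it via x ^ (1 << 9) = x ^ 512
→ 011011101110100 = 14196

14196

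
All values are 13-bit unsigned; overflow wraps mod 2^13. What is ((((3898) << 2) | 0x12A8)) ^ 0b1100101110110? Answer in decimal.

1950

3898 = 0111100111010
→ << 2 (mod 2^13) → 1110011101000 = 7400
0x12A8 = 1001010101000
→ | → 1111011101000 = 7912
0b1100101110110 = 1100101110110
→ ^ → 0011110011110 = 1950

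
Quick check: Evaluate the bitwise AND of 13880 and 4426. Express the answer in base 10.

13880 = 11011000111000
4426 = 01000101001010
AND → 01000000001000 = 4104

4104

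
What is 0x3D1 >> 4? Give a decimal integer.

0x3D1 = 1111010001
shift right by 4 → 0000111101 = 61
(equivalently, floor(977 / 16))

61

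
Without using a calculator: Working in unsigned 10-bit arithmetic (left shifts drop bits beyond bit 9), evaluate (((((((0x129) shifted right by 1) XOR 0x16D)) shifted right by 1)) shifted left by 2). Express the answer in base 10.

1008

0x129 = 0100101001
→ shifted right by 1 → 0010010100 = 148
0x16D = 0101101101
→ XOR → 0111111001 = 505
→ shifted right by 1 → 0011111100 = 252
→ shifted left by 2 (mod 2^10) → 1111110000 = 1008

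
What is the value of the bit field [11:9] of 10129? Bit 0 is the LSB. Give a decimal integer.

3

v = 10011110010001
Shift right by 9: 10011
Mask low 3 bits: 011 = 3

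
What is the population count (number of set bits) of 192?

192 = 11000000
Count the 1s: 1 + 1 = 2

2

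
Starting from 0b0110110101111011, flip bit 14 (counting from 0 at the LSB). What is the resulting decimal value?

x = 0110110101111011
bit 14 is currently 1; toggle it via x ^ (1 << 14) = x ^ 16384
→ 0010110101111011 = 11643

11643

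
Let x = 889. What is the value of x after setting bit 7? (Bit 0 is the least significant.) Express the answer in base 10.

x = 01101111001
bit 7 is currently 0; set it via x | (1 << 7) = x | 128
→ 01111111001 = 1017

1017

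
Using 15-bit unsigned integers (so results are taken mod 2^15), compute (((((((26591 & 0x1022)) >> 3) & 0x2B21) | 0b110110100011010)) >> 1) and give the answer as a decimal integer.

26591 = 110011111011111
0x1022 = 001000000100010
→ & → 000000000000010 = 2
→ >> 3 → 000000000000000 = 0
0x2B21 = 010101100100001
→ & → 000000000000000 = 0
0b110110100011010 = 110110100011010
→ | → 110110100011010 = 27930
→ >> 1 → 011011010001101 = 13965

13965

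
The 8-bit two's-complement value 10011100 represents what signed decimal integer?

pattern = 10011100 (MSB is 1 ⇒ negative)
Invert: 01100011, add 1 → 01100100 = 100, so the value is -100.
(Equivalently: 156 - 2^8 = 156 - 256 = -100.)

-100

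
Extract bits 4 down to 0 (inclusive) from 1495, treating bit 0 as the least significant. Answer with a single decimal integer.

23

v = 10111010111
Shift right by 0: 10111010111
Mask low 5 bits: 10111 = 23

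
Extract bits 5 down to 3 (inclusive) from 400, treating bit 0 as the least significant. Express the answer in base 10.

2

v = 110010000
Shift right by 3: 110010
Mask low 3 bits: 010 = 2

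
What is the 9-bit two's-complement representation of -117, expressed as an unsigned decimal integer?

117 in 9 bits: 001110101
Invert: 110001010
Add 1:  110001011 = 395
(Check: 2^9 - 117 = 512 - 117 = 395.)

395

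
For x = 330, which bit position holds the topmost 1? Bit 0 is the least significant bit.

330 = 101001010
The topmost 1 is at position 8 (since 2^8 = 256 ≤ 330 < 512).

8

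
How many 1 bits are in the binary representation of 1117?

1117 = 10001011101
Count the 1s: 1 + 1 + 1 + 1 + 1 + 1 = 6

6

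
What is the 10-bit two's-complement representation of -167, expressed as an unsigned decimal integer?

167 in 10 bits: 0010100111
Invert: 1101011000
Add 1:  1101011001 = 857
(Check: 2^10 - 167 = 1024 - 167 = 857.)

857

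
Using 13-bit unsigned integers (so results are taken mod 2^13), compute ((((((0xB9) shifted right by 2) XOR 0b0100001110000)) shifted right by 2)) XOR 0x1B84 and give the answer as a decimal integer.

0xB9 = 0000010111001
→ shifted right by 2 → 0000000101110 = 46
0b0100001110000 = 0100001110000
→ XOR → 0100001011110 = 2142
→ shifted right by 2 → 0001000010111 = 535
0x1B84 = 1101110000100
→ XOR → 1100110010011 = 6547

6547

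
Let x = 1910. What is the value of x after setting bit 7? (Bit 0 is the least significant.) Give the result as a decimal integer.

2038

x = 011101110110
bit 7 is currently 0; set it via x | (1 << 7) = x | 128
→ 011111110110 = 2038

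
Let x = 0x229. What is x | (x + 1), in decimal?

555

x = 1000101001 = 553
x + 1 = 1000101010
OR    = 1000101011 = 555
(x | (x + 1) sets the lowest cleared bit.)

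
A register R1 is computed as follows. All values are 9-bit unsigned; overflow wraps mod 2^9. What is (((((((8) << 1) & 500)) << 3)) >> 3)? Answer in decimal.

16

8 = 000001000
→ << 1 (mod 2^9) → 000010000 = 16
500 = 111110100
→ & → 000010000 = 16
→ << 3 (mod 2^9) → 010000000 = 128
→ >> 3 → 000010000 = 16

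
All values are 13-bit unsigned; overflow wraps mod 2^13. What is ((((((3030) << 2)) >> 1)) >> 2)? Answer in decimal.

491

3030 = 0101111010110
→ << 2 (mod 2^13) → 0111101011000 = 3928
→ >> 1 → 0011110101100 = 1964
→ >> 2 → 0000111101011 = 491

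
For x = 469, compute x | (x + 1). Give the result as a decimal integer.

x = 111010101 = 469
x + 1 = 111010110
OR    = 111010111 = 471
(x | (x + 1) sets the lowest cleared bit.)

471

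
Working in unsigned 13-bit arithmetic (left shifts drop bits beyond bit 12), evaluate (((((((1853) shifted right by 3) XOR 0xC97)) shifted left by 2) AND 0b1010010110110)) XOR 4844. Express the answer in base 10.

620

1853 = 0011100111101
→ shifted right by 3 → 0000011100111 = 231
0xC97 = 0110010010111
→ XOR → 0110001110000 = 3184
→ shifted left by 2 (mod 2^13) → 1000111000000 = 4544
0b1010010110110 = 1010010110110
→ AND → 1000010000000 = 4224
4844 = 1001011101100
→ XOR → 0001001101100 = 620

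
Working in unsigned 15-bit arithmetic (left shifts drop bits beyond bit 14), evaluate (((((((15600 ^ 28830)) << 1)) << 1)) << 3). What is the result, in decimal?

15600 = 011110011110000
28830 = 111000010011110
→ ^ → 100110001101110 = 19566
→ << 1 (mod 2^15) → 001100011011100 = 6364
→ << 1 (mod 2^15) → 011000110111000 = 12728
→ << 3 (mod 2^15) → 000110111000000 = 3520

3520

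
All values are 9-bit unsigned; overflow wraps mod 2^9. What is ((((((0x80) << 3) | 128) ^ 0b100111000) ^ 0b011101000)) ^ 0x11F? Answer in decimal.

79

0x80 = 010000000
→ << 3 (mod 2^9) → 000000000 = 0
128 = 010000000
→ | → 010000000 = 128
0b100111000 = 100111000
→ ^ → 110111000 = 440
0b011101000 = 011101000
→ ^ → 101010000 = 336
0x11F = 100011111
→ ^ → 001001111 = 79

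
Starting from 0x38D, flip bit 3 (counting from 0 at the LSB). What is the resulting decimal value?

x = 001110001101
bit 3 is currently 1; toggle it via x ^ (1 << 3) = x ^ 8
→ 001110000101 = 901

901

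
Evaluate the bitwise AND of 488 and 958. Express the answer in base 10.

424

488 = 0111101000
958 = 1110111110
AND → 0110101000 = 424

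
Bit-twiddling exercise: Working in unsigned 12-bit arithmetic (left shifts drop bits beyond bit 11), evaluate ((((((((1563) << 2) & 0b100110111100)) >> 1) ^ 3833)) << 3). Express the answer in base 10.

1912

1563 = 011000011011
→ << 2 (mod 2^12) → 100001101100 = 2156
0b100110111100 = 100110111100
→ & → 100000101100 = 2092
→ >> 1 → 010000010110 = 1046
3833 = 111011111001
→ ^ → 101011101111 = 2799
→ << 3 (mod 2^12) → 011101111000 = 1912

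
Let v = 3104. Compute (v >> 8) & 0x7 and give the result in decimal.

4

v = 110000100000
Shift right by 8: 1100
Mask low 3 bits: 100 = 4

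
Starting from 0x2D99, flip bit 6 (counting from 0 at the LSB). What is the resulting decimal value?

11737

x = 010110110011001
bit 6 is currently 0; toggle it via x ^ (1 << 6) = x ^ 64
→ 010110111011001 = 11737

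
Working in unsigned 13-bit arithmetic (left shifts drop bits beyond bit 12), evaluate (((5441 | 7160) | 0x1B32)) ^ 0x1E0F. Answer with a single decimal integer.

500

5441 = 1010101000001
7160 = 1101111111000
→ | → 1111111111001 = 8185
0x1B32 = 1101100110010
→ | → 1111111111011 = 8187
0x1E0F = 1111000001111
→ ^ → 0000111110100 = 500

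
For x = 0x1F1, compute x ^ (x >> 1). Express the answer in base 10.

x = 111110001 = 497
x>>1 = 011111000
XOR  = 100001001 = 265
(x ^ (x >> 1) gives the standard binary-reflected Gray code of x.)

265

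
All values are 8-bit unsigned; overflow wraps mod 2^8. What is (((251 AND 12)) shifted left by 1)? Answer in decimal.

16

251 = 11111011
12 = 00001100
→ AND → 00001000 = 8
→ shifted left by 1 (mod 2^8) → 00010000 = 16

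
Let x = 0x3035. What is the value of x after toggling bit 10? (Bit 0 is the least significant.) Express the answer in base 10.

13365

x = 11000000110101
bit 10 is currently 0; toggle it via x ^ (1 << 10) = x ^ 1024
→ 11010000110101 = 13365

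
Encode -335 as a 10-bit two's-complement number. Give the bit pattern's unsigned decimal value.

689

335 in 10 bits: 0101001111
Invert: 1010110000
Add 1:  1010110001 = 689
(Check: 2^10 - 335 = 1024 - 335 = 689.)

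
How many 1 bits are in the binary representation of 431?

431 = 110101111
Count the 1s: 1 + 1 + 1 + 1 + 1 + 1 + 1 = 7

7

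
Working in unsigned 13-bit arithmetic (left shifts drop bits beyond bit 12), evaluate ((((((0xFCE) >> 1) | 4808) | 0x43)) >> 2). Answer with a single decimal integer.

0xFCE = 0111111001110
→ >> 1 → 0011111100111 = 2023
4808 = 1001011001000
→ | → 1011111101111 = 6127
0x43 = 0000001000011
→ | → 1011111101111 = 6127
→ >> 2 → 0010111111011 = 1531

1531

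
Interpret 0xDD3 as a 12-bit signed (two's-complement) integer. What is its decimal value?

-557

pattern = 110111010011 (MSB is 1 ⇒ negative)
Invert: 001000101100, add 1 → 001000101101 = 557, so the value is -557.
(Equivalently: 3539 - 2^12 = 3539 - 4096 = -557.)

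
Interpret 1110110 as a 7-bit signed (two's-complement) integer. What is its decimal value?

-10

pattern = 1110110 (MSB is 1 ⇒ negative)
Invert: 0001001, add 1 → 0001010 = 10, so the value is -10.
(Equivalently: 118 - 2^7 = 118 - 128 = -10.)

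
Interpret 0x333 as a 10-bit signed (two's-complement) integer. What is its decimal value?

pattern = 1100110011 (MSB is 1 ⇒ negative)
Invert: 0011001100, add 1 → 0011001101 = 205, so the value is -205.
(Equivalently: 819 - 2^10 = 819 - 1024 = -205.)

-205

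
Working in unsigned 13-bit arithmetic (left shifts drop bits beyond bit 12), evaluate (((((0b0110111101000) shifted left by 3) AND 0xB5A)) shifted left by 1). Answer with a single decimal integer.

5760

0b0110111101000 = 0110111101000
→ shifted left by 3 (mod 2^13) → 0111101000000 = 3904
0xB5A = 0101101011010
→ AND → 0101101000000 = 2880
→ shifted left by 1 (mod 2^13) → 1011010000000 = 5760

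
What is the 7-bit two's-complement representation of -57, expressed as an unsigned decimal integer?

71

57 in 7 bits: 0111001
Invert: 1000110
Add 1:  1000111 = 71
(Check: 2^7 - 57 = 128 - 57 = 71.)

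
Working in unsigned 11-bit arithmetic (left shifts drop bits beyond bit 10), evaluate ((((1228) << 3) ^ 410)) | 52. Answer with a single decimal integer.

2046

1228 = 10011001100
→ << 3 (mod 2^11) → 11001100000 = 1632
410 = 00110011010
→ ^ → 11111111010 = 2042
52 = 00000110100
→ | → 11111111110 = 2046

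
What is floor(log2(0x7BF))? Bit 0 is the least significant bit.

10

0x7BF = 11110111111
The topmost 1 is at position 10 (since 2^10 = 1024 ≤ 1983 < 2048).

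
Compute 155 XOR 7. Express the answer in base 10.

156

155 = 10011011
7 = 00000111
XOR → 10011100 = 156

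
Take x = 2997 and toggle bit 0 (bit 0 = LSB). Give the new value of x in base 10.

2996

x = 00101110110101
bit 0 is currently 1; toggle it via x ^ (1 << 0) = x ^ 1
→ 00101110110100 = 2996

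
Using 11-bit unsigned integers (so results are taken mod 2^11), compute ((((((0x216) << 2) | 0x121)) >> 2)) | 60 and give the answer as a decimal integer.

126

0x216 = 01000010110
→ << 2 (mod 2^11) → 00001011000 = 88
0x121 = 00100100001
→ | → 00101111001 = 377
→ >> 2 → 00001011110 = 94
60 = 00000111100
→ | → 00001111110 = 126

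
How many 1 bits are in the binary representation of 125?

6

125 = 1111101
Count the 1s: 1 + 1 + 1 + 1 + 1 + 1 = 6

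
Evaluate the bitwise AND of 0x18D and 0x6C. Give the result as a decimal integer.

0x18D = 110001101
0x6C = 001101100
AND → 000001100 = 12

12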